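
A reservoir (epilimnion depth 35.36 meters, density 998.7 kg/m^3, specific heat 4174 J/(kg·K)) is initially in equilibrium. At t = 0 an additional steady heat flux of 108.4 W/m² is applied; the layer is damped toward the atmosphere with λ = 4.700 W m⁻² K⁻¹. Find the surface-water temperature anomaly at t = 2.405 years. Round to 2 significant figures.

21 K

Areal heat capacity C = ρ c_p D = 998.7 × 4174 × 35.36 = 1.47×10^8 J/(m²·K).
τ = C / λ = 1.47×10^8 / 4.700 = 3.14×10^7 s.
Equilibrium anomaly ΔT_eq = F / λ = 108.4 / 4.700 = 23.1 K.
t = 2.405 years = 7.59×10^7 s, so t/τ = 2.42.
ΔT(t) = ΔT_eq (1 − e^(−t/τ)) = 23.1 × (1 − e^−2.42) = 21.0 K.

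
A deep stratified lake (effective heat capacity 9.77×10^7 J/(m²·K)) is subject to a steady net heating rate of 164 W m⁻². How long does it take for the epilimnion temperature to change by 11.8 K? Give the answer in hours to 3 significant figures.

1950 hours

Areal heat capacity C = 9.77×10^7 J/(m²·K) (given).
Time required: Δt = C ΔT / F = 9.77×10^7 × 11.8 / 164 = 7.03×10^6 s.
In hours: 7.03×10^6 s / (3600 s/hour) = 1950 hours.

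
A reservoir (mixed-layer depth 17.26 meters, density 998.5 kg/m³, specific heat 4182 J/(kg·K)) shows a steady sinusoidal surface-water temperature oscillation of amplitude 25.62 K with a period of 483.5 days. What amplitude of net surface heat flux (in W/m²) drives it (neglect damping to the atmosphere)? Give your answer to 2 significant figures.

280

Areal heat capacity C = ρ c_p D = 998.5 × 4182 × 17.26 = 7.21×10^7 J/(m^2 K).
ω = 2π / 4.18×10^7 s = 1.50×10^-7 s⁻¹.
Cω = 7.21×10^7 × 1.50×10^-7 = 10.8 W/(m²·K).
F₀ = A × Cω = 25.62 × 10.8 = 278 W/m².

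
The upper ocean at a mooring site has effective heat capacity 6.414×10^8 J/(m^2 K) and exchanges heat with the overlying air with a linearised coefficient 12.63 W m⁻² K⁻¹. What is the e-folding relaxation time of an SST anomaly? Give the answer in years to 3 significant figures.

1.61 years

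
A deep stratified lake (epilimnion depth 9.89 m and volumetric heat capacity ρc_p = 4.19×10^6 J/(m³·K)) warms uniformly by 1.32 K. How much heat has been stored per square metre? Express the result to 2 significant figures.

Areal heat capacity C = ρc_p × D = 4.19×10^6 × 9.89 = 4.14×10^7 J/(m²·K).
ΔQ = C ΔT = 4.14×10^7 × 1.32 = 5.47×10^7 J/m².

5.5×10^7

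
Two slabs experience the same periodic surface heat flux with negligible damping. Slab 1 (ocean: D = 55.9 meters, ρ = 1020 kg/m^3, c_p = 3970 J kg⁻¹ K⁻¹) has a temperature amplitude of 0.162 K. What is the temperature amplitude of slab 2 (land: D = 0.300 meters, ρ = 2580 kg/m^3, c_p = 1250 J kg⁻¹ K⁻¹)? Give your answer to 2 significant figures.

C_ocean = 2.26×10^8 J/(m²·K); C_land = 9.68×10^5 J/(m²·K).
A ∝ 1/C ⇒ A_land = A_ocean × C_ocean/C_land = 0.162 × 234 = 37.9 K.

38 K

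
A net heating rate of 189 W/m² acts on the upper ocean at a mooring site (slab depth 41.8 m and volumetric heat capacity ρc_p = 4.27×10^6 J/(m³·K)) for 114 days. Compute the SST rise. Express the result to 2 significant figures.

Areal heat capacity C = ρc_p × D = 4.27×10^6 × 41.8 = 1.78×10^8 J/(m²·K).
Net heat input Q = F Δt = 189 × (114 days × 86400 s/day) = 1.86×10^9 J/m².
ΔT = Q / C = 1.86×10^9 / 1.78×10^8 = 10.4 K.

10 K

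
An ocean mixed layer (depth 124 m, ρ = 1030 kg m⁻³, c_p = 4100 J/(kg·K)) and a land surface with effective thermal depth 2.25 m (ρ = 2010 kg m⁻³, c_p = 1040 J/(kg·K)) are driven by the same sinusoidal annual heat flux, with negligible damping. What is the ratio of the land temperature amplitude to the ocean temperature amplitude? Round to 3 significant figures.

C_ocean = 1030 × 4100 × 124 = 5.24×10^8 J/(m²·K).
C_land = 2010 × 1040 × 2.25 = 4.70×10^6 J/(m²·K).
Undamped amplitude ∝ 1/C, so A_land/A_ocean = C_ocean/C_land = 111.

111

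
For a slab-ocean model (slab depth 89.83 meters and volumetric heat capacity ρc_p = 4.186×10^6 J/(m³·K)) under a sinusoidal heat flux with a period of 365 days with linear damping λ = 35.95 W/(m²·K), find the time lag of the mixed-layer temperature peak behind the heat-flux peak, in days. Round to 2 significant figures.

65 days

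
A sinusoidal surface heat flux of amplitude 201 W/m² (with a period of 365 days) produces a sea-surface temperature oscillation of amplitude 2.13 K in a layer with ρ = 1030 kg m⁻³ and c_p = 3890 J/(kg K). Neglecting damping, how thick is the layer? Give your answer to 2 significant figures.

ω = 2π / 3.15×10^7 s = 1.99×10^-7 s⁻¹.
Required C = F₀ / (A ω) = 201 / (2.13 × 1.99×10^-7) = 4.74×10^8 J/(m²·K).
D = C / (ρ c_p) = 4.74×10^8 / (1030 × 3890) = 118 m.

120 m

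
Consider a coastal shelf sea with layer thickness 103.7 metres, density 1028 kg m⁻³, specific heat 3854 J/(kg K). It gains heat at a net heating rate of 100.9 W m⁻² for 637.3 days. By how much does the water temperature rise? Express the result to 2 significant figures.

Areal heat capacity C = ρ c_p D = 1028 × 3854 × 103.7 = 4.11×10^8 J m⁻² K⁻¹.
Net heat input Q = F Δt = 100.9 × (637.3 days × 86400 s/day) = 5.56×10^9 J/m².
ΔT = Q / C = 5.56×10^9 / 4.11×10^8 = 13.5 K.

14 K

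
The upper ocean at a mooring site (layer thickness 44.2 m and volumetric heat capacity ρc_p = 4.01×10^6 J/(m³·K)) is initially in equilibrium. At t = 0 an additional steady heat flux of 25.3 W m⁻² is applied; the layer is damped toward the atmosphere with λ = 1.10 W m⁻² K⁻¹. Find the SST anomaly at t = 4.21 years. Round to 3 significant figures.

Areal heat capacity C = ρc_p × D = 4.01×10^6 × 44.2 = 1.77×10^8 J m⁻² K⁻¹.
τ = C / λ = 1.77×10^8 / 1.10 = 1.61×10^8 s.
Equilibrium anomaly ΔT_eq = F / λ = 25.3 / 1.10 = 23.0 K.
t = 4.21 years = 1.33×10^8 s, so t/τ = 0.825.
ΔT(t) = ΔT_eq (1 − e^(−t/τ)) = 23.0 × (1 − e^−0.825) = 12.9 K.

12.9 K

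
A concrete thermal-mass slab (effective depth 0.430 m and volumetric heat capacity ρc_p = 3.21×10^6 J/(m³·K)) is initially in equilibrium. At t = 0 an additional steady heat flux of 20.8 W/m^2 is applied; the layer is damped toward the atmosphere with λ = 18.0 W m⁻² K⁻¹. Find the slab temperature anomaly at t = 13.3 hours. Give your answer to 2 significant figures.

Areal heat capacity C = ρc_p × D = 3.21×10^6 × 0.430 = 1.38×10^6 J/(m^2 K).
τ = C / λ = 1.38×10^6 / 18.0 = 76700 s.
Equilibrium anomaly ΔT_eq = F / λ = 20.8 / 18.0 = 1.16 K.
t = 13.3 hours = 47900 s, so t/τ = 0.624.
ΔT(t) = ΔT_eq (1 − e^(−t/τ)) = 1.16 × (1 − e^−0.624) = 0.537 K.

0.54 K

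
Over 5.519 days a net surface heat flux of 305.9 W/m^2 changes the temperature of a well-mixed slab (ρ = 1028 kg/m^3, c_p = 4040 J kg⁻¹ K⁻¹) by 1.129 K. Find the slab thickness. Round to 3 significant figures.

Heat input Q = F Δt = 305.9 × 4.77×10^5 s = 1.46×10^8 J/m².
Required areal heat capacity C = Q / ΔT = 1.29×10^8 J/(m²·K).
Depth D = C / (ρ c_p) = 1.29×10^8 / (1028 × 4040) = 31.1 m.

31.1 m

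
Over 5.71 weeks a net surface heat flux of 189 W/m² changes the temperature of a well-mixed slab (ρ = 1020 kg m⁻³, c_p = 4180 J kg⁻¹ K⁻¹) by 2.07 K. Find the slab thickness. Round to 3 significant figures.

74.0 m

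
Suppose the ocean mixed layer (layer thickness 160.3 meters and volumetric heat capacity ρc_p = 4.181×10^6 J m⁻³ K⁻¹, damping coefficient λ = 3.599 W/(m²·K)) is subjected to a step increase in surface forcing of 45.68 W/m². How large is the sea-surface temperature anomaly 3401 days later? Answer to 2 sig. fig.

Areal heat capacity C = ρc_p × D = 4.181×10^6 × 160.3 = 6.70×10^8 J/(m²·K).
τ = C / λ = 6.70×10^8 / 3.599 = 1.86×10^8 s.
Equilibrium anomaly ΔT_eq = F / λ = 45.68 / 3.599 = 12.7 K.
t = 3401 days = 2.94×10^8 s, so t/τ = 1.58.
ΔT(t) = ΔT_eq (1 − e^(−t/τ)) = 12.7 × (1 − e^−1.58) = 10.1 K.

10 K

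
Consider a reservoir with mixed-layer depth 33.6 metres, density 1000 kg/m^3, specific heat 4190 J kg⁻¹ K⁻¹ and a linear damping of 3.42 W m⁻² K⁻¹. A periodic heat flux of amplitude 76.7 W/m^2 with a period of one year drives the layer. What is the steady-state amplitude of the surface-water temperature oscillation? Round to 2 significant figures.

2.7 K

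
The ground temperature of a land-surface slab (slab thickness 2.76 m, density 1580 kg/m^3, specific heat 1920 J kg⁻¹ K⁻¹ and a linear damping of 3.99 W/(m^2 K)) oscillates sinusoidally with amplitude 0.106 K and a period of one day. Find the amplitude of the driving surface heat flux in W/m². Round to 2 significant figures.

65

Areal heat capacity C = ρ c_p D = 1580 × 1920 × 2.76 = 8.37×10^6 J/(m²·K).
ω = 2π / 86400 s = 7.27×10^-5 s⁻¹.
√((Cω)² + λ²) = √((609)² + 3.99²) = 609 W/(m²·K).
F₀ = A × √((Cω)²+λ²) = 0.106 × 609 = 64.5 W/m².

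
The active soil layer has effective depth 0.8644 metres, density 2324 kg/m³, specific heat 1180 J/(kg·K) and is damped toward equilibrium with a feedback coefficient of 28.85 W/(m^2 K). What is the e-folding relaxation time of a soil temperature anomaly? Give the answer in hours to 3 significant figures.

22.8 hours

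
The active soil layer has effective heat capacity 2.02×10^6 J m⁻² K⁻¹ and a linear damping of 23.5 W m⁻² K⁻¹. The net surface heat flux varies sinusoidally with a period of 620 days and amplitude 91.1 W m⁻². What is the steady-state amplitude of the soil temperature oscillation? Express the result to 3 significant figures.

3.88 K

Areal heat capacity C = 2.02×10^6 J m⁻² K⁻¹ (given).
Angular frequency ω = 2π / T = 2π / 5.36×10^7 s = 1.17×10^-7 s⁻¹.
√((Cω)² + λ²) = √((0.237)² + 23.5²) = 23.5 W/(m²·K).
Amplitude A = F₀ / √((Cω)²+λ²) = 91.1 / 23.5 = 3.88 K.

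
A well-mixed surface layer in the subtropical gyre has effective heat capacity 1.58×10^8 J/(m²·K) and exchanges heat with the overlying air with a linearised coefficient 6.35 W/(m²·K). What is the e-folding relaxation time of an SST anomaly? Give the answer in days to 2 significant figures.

Areal heat capacity C = 1.58×10^8 J/(m²·K) (given).
Relaxation time τ = C / λ = 1.58×10^8 / 6.35 = 2.49×10^7 s.
In days: 2.49×10^7 s / (86400 s/day) = 288 days.

290 days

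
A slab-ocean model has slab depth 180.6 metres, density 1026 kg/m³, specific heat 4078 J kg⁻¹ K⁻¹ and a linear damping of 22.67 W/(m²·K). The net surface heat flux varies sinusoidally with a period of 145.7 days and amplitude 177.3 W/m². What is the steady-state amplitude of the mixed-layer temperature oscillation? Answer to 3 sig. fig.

0.469 K

Areal heat capacity C = ρ c_p D = 1026 × 4078 × 180.6 = 7.56×10^8 J/(m²·K).
Angular frequency ω = 2π / T = 2π / 1.26×10^7 s = 4.99×10^-7 s⁻¹.
√((Cω)² + λ²) = √((377)² + 22.67²) = 378 W/(m²·K).
Amplitude A = F₀ / √((Cω)²+λ²) = 177.3 / 378 = 0.469 K.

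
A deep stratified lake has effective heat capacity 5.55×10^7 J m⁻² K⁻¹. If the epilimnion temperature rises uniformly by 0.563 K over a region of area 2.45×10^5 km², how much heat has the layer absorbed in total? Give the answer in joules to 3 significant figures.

7.66×10^18 J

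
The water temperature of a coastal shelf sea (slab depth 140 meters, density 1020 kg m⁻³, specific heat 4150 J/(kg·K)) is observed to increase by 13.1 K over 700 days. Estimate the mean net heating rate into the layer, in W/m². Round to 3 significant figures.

Areal heat capacity C = ρ c_p D = 1020 × 4150 × 140 = 5.93×10^8 J/(m^2 K).
Required heat per unit area: Q = C ΔT = 5.93×10^8 × 13.1 = 7.76×10^9 J/m².
Flux F = Q / Δt = 7.76×10^9 / 6.05×10^7 s = 128 W/m².

128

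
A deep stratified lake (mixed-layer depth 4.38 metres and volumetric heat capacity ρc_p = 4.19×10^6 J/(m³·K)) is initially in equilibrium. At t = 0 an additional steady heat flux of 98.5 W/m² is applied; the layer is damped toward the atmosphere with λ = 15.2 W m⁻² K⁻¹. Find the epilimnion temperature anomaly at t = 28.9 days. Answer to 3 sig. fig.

Areal heat capacity C = ρc_p × D = 4.19×10^6 × 4.38 = 1.84×10^7 J/(m²·K).
τ = C / λ = 1.84×10^7 / 15.2 = 1.21×10^6 s.
Equilibrium anomaly ΔT_eq = F / λ = 98.5 / 15.2 = 6.48 K.
t = 28.9 days = 2.50×10^6 s, so t/τ = 2.07.
ΔT(t) = ΔT_eq (1 − e^(−t/τ)) = 6.48 × (1 − e^−2.07) = 5.66 K.

5.66 K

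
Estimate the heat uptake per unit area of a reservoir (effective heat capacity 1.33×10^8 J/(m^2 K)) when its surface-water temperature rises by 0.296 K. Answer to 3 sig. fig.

3.94×10^7

Areal heat capacity C = 1.33×10^8 J/(m^2 K) (given).
ΔQ = C ΔT = 1.33×10^8 × 0.296 = 3.94×10^7 J/m².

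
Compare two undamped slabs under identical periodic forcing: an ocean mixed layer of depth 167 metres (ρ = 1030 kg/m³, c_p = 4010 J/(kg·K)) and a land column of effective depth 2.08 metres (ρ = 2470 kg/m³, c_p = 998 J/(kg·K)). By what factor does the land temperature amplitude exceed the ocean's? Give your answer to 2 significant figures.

130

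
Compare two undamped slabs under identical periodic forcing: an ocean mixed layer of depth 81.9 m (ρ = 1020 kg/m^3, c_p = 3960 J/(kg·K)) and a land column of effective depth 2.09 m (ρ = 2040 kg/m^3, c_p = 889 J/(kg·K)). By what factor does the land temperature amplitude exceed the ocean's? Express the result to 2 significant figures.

C_ocean = 1020 × 3960 × 81.9 = 3.31×10^8 J/(m²·K).
C_land = 2040 × 889 × 2.09 = 3.79×10^6 J/(m²·K).
Undamped amplitude ∝ 1/C, so A_land/A_ocean = C_ocean/C_land = 87.3.

87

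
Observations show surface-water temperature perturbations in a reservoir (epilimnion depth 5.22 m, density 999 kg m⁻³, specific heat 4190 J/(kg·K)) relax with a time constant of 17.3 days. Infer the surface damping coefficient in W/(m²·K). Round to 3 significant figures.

Areal heat capacity C = ρ c_p D = 999 × 4190 × 5.22 = 2.18×10^7 J/(m²·K).
τ = 17.3 days = 1.49×10^6 s.
λ = C / τ = 2.18×10^7 / 1.49×10^6 = 14.6 W/(m²·K).

14.6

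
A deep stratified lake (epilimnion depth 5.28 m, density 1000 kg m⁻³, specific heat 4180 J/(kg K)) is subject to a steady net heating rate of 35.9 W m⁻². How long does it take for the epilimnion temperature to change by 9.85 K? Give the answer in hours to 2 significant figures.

Areal heat capacity C = ρ c_p D = 1000 × 4180 × 5.28 = 2.21×10^7 J/(m^2 K).
Time required: Δt = C ΔT / F = 2.21×10^7 × 9.85 / 35.9 = 6.06×10^6 s.
In hours: 6.06×10^6 s / (3600 s/hour) = 1680 hours.

1700 hours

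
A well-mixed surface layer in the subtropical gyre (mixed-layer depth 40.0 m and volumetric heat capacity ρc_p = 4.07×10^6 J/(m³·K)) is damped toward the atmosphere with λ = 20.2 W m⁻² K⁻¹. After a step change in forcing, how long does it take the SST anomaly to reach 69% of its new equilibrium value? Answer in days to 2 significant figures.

Areal heat capacity C = ρc_p × D = 4.07×10^6 × 40.0 = 1.63×10^8 J/(m^2 K).
τ = C / λ = 1.63×10^8 / 20.2 = 8.06×10^6 s.
Fraction reached: 1 − e^(−t/τ) = 0.69 ⇒ t = −τ ln(1 − 0.69) = τ × 1.17.
t = 9.44×10^6 s = 109 days.

110 days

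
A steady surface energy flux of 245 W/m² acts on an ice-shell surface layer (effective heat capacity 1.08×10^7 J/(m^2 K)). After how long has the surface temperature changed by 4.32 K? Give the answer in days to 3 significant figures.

Areal heat capacity C = 1.08×10^7 J/(m^2 K) (given).
Time required: Δt = C ΔT / F = 1.08×10^7 × 4.32 / 245 = 1.90×10^5 s.
In days: 1.90×10^5 s / (86400 s/day) = 2.20 days.

2.20 days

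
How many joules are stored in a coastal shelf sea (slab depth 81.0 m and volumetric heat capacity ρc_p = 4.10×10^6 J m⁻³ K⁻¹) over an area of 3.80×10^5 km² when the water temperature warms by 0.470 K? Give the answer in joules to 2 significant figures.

5.9×10^19 J

Areal heat capacity C = ρc_p × D = 4.10×10^6 × 81.0 = 3.32×10^8 J/(m^2 K).
Heat per unit area: q = C ΔT = 3.32×10^8 × 0.470 = 1.56×10^8 J/m².
Total heat: Q = q × A = 1.56×10^8 × (3.80×10^5 × 10⁶ m²) = 5.93×10^19 J.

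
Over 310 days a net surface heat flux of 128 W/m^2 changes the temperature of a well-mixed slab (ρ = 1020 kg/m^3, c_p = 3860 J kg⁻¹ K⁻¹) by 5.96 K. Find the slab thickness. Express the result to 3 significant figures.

146 m

Heat input Q = F Δt = 128 × 2.68×10^7 s = 3.43×10^9 J/m².
Required areal heat capacity C = Q / ΔT = 5.75×10^8 J/(m²·K).
Depth D = C / (ρ c_p) = 5.75×10^8 / (1020 × 3860) = 146 m.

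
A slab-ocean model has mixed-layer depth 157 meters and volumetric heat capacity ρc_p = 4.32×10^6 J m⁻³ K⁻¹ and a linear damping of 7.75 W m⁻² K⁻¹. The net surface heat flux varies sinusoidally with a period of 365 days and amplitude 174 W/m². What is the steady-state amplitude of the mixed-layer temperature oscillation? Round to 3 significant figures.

Areal heat capacity C = ρc_p × D = 4.32×10^6 × 157 = 6.78×10^8 J m⁻² K⁻¹.
Angular frequency ω = 2π / T = 2π / 3.15×10^7 s = 1.99×10^-7 s⁻¹.
√((Cω)² + λ²) = √((135)² + 7.75²) = 135 W/(m²·K).
Amplitude A = F₀ / √((Cω)²+λ²) = 174 / 135 = 1.29 K.

1.29 K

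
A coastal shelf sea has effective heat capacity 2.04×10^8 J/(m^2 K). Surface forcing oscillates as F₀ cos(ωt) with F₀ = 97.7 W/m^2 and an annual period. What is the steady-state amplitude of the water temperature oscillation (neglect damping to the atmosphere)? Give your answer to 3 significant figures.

2.40 K

Areal heat capacity C = 2.04×10^8 J/(m^2 K) (given).
Angular frequency ω = 2π / T = 2π / 3.15×10^7 s = 1.99×10^-7 s⁻¹.
Cω = 2.04×10^8 × 1.99×10^-7 = 40.6 W/(m²·K).
Amplitude A = F₀ / (Cω) = 97.7 / 40.6 = 2.40 K.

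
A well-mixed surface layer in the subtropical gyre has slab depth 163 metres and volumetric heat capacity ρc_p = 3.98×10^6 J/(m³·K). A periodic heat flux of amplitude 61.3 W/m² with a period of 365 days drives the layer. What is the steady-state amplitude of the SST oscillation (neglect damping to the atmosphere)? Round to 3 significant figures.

Areal heat capacity C = ρc_p × D = 3.98×10^6 × 163 = 6.49×10^8 J m⁻² K⁻¹.
Angular frequency ω = 2π / T = 2π / 3.15×10^7 s = 1.99×10^-7 s⁻¹.
Cω = 6.49×10^8 × 1.99×10^-7 = 129 W/(m²·K).
Amplitude A = F₀ / (Cω) = 61.3 / 129 = 0.474 K.

0.474 K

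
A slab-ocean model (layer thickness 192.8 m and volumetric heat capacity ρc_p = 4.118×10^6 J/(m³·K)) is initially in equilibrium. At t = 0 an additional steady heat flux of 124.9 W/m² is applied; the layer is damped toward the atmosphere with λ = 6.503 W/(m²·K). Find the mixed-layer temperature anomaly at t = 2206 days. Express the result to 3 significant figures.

15.2 K

Areal heat capacity C = ρc_p × D = 4.118×10^6 × 192.8 = 7.94×10^8 J/(m^2 K).
τ = C / λ = 7.94×10^8 / 6.503 = 1.22×10^8 s.
Equilibrium anomaly ΔT_eq = F / λ = 124.9 / 6.503 = 19.2 K.
t = 2206 days = 1.91×10^8 s, so t/τ = 1.56.
ΔT(t) = ΔT_eq (1 − e^(−t/τ)) = 19.2 × (1 − e^−1.56) = 15.2 K.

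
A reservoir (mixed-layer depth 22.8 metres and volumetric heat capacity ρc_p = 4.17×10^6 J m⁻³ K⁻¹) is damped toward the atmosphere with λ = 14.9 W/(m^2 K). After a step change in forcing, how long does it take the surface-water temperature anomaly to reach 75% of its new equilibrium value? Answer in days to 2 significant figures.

100 days

Areal heat capacity C = ρc_p × D = 4.17×10^6 × 22.8 = 9.51×10^7 J/(m^2 K).
τ = C / λ = 9.51×10^7 / 14.9 = 6.38×10^6 s.
Fraction reached: 1 − e^(−t/τ) = 0.75 ⇒ t = −τ ln(1 − 0.75) = τ × 1.39.
t = 8.85×10^6 s = 102 days.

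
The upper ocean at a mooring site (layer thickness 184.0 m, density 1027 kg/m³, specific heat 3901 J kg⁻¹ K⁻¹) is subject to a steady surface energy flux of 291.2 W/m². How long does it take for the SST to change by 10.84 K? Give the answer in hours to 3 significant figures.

7620 hours

Areal heat capacity C = ρ c_p D = 1027 × 3901 × 184.0 = 7.37×10^8 J/(m²·K).
Time required: Δt = C ΔT / F = 7.37×10^8 × 10.84 / 291.2 = 2.74×10^7 s.
In hours: 2.74×10^7 s / (3600 s/hour) = 7620 hours.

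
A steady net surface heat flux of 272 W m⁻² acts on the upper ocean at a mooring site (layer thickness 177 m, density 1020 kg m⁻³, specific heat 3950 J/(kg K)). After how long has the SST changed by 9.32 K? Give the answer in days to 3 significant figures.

283 days

Areal heat capacity C = ρ c_p D = 1020 × 3950 × 177 = 7.13×10^8 J m⁻² K⁻¹.
Time required: Δt = C ΔT / F = 7.13×10^8 × 9.32 / 272 = 2.44×10^7 s.
In days: 2.44×10^7 s / (86400 s/day) = 283 days.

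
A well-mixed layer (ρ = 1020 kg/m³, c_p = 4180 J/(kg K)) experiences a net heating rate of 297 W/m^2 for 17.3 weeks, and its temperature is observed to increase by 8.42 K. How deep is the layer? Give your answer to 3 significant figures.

86.6 m

Heat input Q = F Δt = 297 × 1.05×10^7 s = 3.11×10^9 J/m².
Required areal heat capacity C = Q / ΔT = 3.69×10^8 J/(m²·K).
Depth D = C / (ρ c_p) = 3.69×10^8 / (1020 × 4180) = 86.6 m.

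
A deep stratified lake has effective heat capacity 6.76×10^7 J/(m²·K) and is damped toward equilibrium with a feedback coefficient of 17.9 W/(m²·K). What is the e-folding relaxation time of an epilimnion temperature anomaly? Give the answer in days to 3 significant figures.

Areal heat capacity C = 6.76×10^7 J/(m²·K) (given).
Relaxation time τ = C / λ = 6.76×10^7 / 17.9 = 3.78×10^6 s.
In days: 3.78×10^6 s / (86400 s/day) = 43.7 days.

43.7 days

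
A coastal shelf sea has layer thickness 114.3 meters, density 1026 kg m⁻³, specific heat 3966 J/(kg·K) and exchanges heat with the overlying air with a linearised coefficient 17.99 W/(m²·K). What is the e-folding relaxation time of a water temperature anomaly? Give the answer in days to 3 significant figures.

299 days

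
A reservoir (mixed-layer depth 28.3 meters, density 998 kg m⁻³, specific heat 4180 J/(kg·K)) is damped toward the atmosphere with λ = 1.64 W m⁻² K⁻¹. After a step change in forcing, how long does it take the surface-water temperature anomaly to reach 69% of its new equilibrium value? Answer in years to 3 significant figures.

2.67 years

Areal heat capacity C = ρ c_p D = 998 × 4180 × 28.3 = 1.18×10^8 J/(m²·K).
τ = C / λ = 1.18×10^8 / 1.64 = 7.20×10^7 s.
Fraction reached: 1 − e^(−t/τ) = 0.69 ⇒ t = −τ ln(1 − 0.69) = τ × 1.17.
t = 8.43×10^7 s = 2.67 years.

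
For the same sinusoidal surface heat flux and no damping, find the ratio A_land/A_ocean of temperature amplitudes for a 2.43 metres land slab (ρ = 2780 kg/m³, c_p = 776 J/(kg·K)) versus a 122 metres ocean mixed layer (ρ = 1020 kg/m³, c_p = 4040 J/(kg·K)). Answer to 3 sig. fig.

95.9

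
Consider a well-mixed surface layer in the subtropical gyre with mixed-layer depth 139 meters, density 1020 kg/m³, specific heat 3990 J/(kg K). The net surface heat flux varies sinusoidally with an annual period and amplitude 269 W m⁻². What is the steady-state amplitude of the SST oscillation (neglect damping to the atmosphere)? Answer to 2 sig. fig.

Areal heat capacity C = ρ c_p D = 1020 × 3990 × 139 = 5.66×10^8 J m⁻² K⁻¹.
Angular frequency ω = 2π / T = 2π / 3.15×10^7 s = 1.99×10^-7 s⁻¹.
Cω = 5.66×10^8 × 1.99×10^-7 = 113 W/(m²·K).
Amplitude A = F₀ / (Cω) = 269 / 113 = 2.39 K.

2.4 K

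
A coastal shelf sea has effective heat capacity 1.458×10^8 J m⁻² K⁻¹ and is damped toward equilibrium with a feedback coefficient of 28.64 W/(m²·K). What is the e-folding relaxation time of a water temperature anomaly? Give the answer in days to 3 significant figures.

Areal heat capacity C = 1.458×10^8 J m⁻² K⁻¹ (given).
Relaxation time τ = C / λ = 1.46×10^8 / 28.64 = 5.09×10^6 s.
In days: 5.09×10^6 s / (86400 s/day) = 58.9 days.

58.9 days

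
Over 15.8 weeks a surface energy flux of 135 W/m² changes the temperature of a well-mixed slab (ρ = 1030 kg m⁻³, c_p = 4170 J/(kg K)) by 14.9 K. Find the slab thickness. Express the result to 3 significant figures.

Heat input Q = F Δt = 135 × 9.56×10^6 s = 1.29×10^9 J/m².
Required areal heat capacity C = Q / ΔT = 8.66×10^7 J/(m²·K).
Depth D = C / (ρ c_p) = 8.66×10^7 / (1030 × 4170) = 20.2 m.

20.2 m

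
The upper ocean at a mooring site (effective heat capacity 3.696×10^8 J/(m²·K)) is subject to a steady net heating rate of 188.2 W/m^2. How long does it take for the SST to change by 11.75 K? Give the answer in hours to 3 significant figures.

6410 hours

Areal heat capacity C = 3.696×10^8 J/(m²·K) (given).
Time required: Δt = C ΔT / F = 3.70×10^8 × 11.75 / 188.2 = 2.31×10^7 s.
In hours: 2.31×10^7 s / (3600 s/hour) = 6410 hours.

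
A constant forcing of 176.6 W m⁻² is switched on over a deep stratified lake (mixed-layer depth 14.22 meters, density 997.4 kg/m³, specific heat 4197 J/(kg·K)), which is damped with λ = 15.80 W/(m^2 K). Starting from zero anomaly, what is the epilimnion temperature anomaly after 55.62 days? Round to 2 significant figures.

8.1 K

Areal heat capacity C = ρ c_p D = 997.4 × 4197 × 14.22 = 5.95×10^7 J/(m^2 K).
τ = C / λ = 5.95×10^7 / 15.80 = 3.77×10^6 s.
Equilibrium anomaly ΔT_eq = F / λ = 176.6 / 15.80 = 11.2 K.
t = 55.62 days = 4.81×10^6 s, so t/τ = 1.28.
ΔT(t) = ΔT_eq (1 − e^(−t/τ)) = 11.2 × (1 − e^−1.28) = 8.06 K.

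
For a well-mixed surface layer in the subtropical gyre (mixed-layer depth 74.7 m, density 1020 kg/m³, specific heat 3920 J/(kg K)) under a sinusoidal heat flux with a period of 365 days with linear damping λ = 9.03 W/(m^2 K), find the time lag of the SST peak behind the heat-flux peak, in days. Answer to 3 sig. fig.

Areal heat capacity C = ρ c_p D = 1020 × 3920 × 74.7 = 2.99×10^8 J/(m²·K).
ω = 2π / 3.15×10^7 s = 1.99×10^-7 s⁻¹.
Phase lag φ = arctan(Cω/λ) = arctan(59.5/9.03) = 1.42 rad.
Time lag = φ / ω = 1.42 / 1.99×10^-7 = 7.13×10^6 s = 82.5 days.

82.5 days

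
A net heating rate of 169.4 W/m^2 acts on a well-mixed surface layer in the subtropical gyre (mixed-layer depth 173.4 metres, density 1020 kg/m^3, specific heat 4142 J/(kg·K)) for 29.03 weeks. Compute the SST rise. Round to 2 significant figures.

Areal heat capacity C = ρ c_p D = 1020 × 4142 × 173.4 = 7.33×10^8 J/(m^2 K).
Net heat input Q = F Δt = 169.4 × (29.03 weeks × 6.048×10^5 s/week) = 2.97×10^9 J/m².
ΔT = Q / C = 2.97×10^9 / 7.33×10^8 = 4.06 K.

4.1 K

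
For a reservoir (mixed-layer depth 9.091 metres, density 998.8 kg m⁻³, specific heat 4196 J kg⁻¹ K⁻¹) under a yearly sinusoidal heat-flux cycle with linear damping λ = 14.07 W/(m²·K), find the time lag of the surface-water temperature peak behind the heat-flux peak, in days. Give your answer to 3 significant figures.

28.7 days

Areal heat capacity C = ρ c_p D = 998.8 × 4196 × 9.091 = 3.81×10^7 J m⁻² K⁻¹.
ω = 2π / 3.15×10^7 s = 1.99×10^-7 s⁻¹.
Phase lag φ = arctan(Cω/λ) = arctan(7.59/14.07) = 0.495 rad.
Time lag = φ / ω = 0.495 / 1.99×10^-7 = 2.48×10^6 s = 28.7 days.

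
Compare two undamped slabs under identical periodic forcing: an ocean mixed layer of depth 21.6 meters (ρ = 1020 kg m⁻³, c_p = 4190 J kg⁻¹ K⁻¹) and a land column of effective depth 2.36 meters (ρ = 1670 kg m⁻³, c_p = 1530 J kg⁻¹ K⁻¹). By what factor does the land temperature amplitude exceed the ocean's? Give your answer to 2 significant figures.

C_ocean = 1020 × 4190 × 21.6 = 9.23×10^7 J/(m²·K).
C_land = 1670 × 1530 × 2.36 = 6.03×10^6 J/(m²·K).
Undamped amplitude ∝ 1/C, so A_land/A_ocean = C_ocean/C_land = 15.3.

15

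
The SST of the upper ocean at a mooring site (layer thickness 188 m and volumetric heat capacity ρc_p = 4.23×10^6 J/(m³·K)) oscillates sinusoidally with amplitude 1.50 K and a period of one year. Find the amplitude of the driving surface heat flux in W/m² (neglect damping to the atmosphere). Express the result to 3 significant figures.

238

Areal heat capacity C = ρc_p × D = 4.23×10^6 × 188 = 7.95×10^8 J/(m²·K).
ω = 2π / 3.15×10^7 s = 1.99×10^-7 s⁻¹.
Cω = 7.95×10^8 × 1.99×10^-7 = 158 W/(m²·K).
F₀ = A × Cω = 1.50 × 158 = 238 W/m².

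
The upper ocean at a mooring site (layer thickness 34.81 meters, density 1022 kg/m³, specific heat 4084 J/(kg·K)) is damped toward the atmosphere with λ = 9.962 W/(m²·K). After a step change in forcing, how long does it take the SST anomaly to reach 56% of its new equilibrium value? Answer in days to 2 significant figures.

Areal heat capacity C = ρ c_p D = 1022 × 4084 × 34.81 = 1.45×10^8 J/(m^2 K).
τ = C / λ = 1.45×10^8 / 9.962 = 1.46×10^7 s.
Fraction reached: 1 − e^(−t/τ) = 0.56 ⇒ t = −τ ln(1 − 0.56) = τ × 0.821.
t = 1.20×10^7 s = 139 days.

140 days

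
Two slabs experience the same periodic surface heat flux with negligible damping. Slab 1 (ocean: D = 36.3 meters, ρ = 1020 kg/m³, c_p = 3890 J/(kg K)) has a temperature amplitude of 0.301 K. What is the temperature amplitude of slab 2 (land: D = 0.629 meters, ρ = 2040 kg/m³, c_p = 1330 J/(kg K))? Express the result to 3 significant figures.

25.4 K

C_ocean = 1.44×10^8 J/(m²·K); C_land = 1.71×10^6 J/(m²·K).
A ∝ 1/C ⇒ A_land = A_ocean × C_ocean/C_land = 0.301 × 84.4 = 25.4 K.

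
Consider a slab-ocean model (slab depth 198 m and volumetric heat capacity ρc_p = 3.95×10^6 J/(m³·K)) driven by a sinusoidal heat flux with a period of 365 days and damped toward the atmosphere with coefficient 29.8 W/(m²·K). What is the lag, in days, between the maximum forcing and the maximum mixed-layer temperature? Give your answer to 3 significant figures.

Areal heat capacity C = ρc_p × D = 3.95×10^6 × 198 = 7.82×10^8 J/(m²·K).
ω = 2π / 3.15×10^7 s = 1.99×10^-7 s⁻¹.
Phase lag φ = arctan(Cω/λ) = arctan(156/29.8) = 1.38 rad.
Time lag = φ / ω = 1.38 / 1.99×10^-7 = 6.94×10^6 s = 80.3 days.

80.3 days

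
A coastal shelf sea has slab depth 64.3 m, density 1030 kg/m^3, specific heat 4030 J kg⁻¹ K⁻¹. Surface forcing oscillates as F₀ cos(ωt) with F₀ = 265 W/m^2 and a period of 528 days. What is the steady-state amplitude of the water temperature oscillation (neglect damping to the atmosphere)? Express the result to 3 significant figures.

Areal heat capacity C = ρ c_p D = 1030 × 4030 × 64.3 = 2.67×10^8 J/(m²·K).
Angular frequency ω = 2π / T = 2π / 4.56×10^7 s = 1.38×10^-7 s⁻¹.
Cω = 2.67×10^8 × 1.38×10^-7 = 36.8 W/(m²·K).
Amplitude A = F₀ / (Cω) = 265 / 36.8 = 7.21 K.

7.21 K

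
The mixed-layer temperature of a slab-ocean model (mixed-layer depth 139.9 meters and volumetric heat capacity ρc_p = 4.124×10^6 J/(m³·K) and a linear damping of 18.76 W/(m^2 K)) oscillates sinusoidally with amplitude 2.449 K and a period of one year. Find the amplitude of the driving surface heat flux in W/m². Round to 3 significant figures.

Areal heat capacity C = ρc_p × D = 4.124×10^6 × 139.9 = 5.77×10^8 J/(m²·K).
ω = 2π / 3.15×10^7 s = 1.99×10^-7 s⁻¹.
√((Cω)² + λ²) = √((115)² + 18.76²) = 116 W/(m²·K).
F₀ = A × √((Cω)²+λ²) = 2.449 × 116 = 285 W/m².

285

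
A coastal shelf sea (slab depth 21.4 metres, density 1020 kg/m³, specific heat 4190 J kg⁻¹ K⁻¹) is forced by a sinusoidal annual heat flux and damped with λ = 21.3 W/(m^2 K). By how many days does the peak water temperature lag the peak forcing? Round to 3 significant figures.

41.1 days

Areal heat capacity C = ρ c_p D = 1020 × 4190 × 21.4 = 9.15×10^7 J m⁻² K⁻¹.
ω = 2π / 3.15×10^7 s = 1.99×10^-7 s⁻¹.
Phase lag φ = arctan(Cω/λ) = arctan(18.2/21.3) = 0.708 rad.
Time lag = φ / ω = 0.708 / 1.99×10^-7 = 3.55×10^6 s = 41.1 days.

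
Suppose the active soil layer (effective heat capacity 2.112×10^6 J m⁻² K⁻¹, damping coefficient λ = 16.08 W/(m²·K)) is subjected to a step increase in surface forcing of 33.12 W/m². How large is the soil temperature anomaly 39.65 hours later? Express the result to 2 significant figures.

1.4 K

Areal heat capacity C = 2.112×10^6 J m⁻² K⁻¹ (given).
τ = C / λ = 2.11×10^6 / 16.08 = 1.31×10^5 s.
Equilibrium anomaly ΔT_eq = F / λ = 33.12 / 16.08 = 2.06 K.
t = 39.65 hours = 1.43×10^5 s, so t/τ = 1.09.
ΔT(t) = ΔT_eq (1 − e^(−t/τ)) = 2.06 × (1 − e^−1.09) = 1.36 K.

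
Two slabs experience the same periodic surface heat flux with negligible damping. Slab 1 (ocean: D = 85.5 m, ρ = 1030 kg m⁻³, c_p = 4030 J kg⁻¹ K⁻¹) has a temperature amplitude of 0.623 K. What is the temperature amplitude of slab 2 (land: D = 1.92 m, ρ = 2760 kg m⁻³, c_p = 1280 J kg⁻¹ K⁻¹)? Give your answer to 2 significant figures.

C_ocean = 3.55×10^8 J/(m²·K); C_land = 6.78×10^6 J/(m²·K).
A ∝ 1/C ⇒ A_land = A_ocean × C_ocean/C_land = 0.623 × 52.3 = 32.6 K.

33 K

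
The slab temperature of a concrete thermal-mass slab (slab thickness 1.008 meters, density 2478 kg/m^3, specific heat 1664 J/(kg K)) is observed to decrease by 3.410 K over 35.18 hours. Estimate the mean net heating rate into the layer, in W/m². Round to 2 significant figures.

-110

Areal heat capacity C = ρ c_p D = 2478 × 1664 × 1.008 = 4.16×10^6 J m⁻² K⁻¹.
Required heat per unit area: Q = C ΔT = 4.16×10^6 × -3.410 = -1.42×10^7 J/m².
Flux F = Q / Δt = -1.42×10^7 / 1.27×10^5 s = -112 W/m².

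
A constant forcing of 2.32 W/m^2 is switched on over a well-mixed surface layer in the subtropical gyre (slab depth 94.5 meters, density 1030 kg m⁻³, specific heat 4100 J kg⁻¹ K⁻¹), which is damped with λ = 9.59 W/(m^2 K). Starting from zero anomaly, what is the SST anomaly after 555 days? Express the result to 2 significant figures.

0.17 K

Areal heat capacity C = ρ c_p D = 1030 × 4100 × 94.5 = 3.99×10^8 J/(m²·K).
τ = C / λ = 3.99×10^8 / 9.59 = 4.16×10^7 s.
Equilibrium anomaly ΔT_eq = F / λ = 2.32 / 9.59 = 0.242 K.
t = 555 days = 4.80×10^7 s, so t/τ = 1.15.
ΔT(t) = ΔT_eq (1 − e^(−t/τ)) = 0.242 × (1 − e^−1.15) = 0.165 K.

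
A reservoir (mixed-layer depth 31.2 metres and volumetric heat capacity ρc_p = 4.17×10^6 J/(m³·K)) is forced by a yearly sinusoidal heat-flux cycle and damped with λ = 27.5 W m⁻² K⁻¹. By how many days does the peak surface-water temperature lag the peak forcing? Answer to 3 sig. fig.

Areal heat capacity C = ρc_p × D = 4.17×10^6 × 31.2 = 1.30×10^8 J m⁻² K⁻¹.
ω = 2π / 3.15×10^7 s = 1.99×10^-7 s⁻¹.
Phase lag φ = arctan(Cω/λ) = arctan(25.9/27.5) = 0.756 rad.
Time lag = φ / ω = 0.756 / 1.99×10^-7 = 3.79×10^6 s = 43.9 days.

43.9 days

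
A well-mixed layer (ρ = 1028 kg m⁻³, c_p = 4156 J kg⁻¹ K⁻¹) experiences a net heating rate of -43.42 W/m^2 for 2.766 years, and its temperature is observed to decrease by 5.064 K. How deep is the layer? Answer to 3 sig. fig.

175 m

Heat input Q = F Δt = -43.42 × 8.73×10^7 s = -3.79×10^9 J/m².
Required areal heat capacity C = Q / ΔT = 7.48×10^8 J/(m²·K).
Depth D = C / (ρ c_p) = 7.48×10^8 / (1028 × 4156) = 175 m.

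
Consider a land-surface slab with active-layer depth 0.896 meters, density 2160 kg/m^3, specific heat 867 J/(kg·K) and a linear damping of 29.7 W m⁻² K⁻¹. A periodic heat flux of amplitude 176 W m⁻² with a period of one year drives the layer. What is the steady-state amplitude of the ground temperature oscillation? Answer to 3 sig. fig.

5.93 K

Areal heat capacity C = ρ c_p D = 2160 × 867 × 0.896 = 1.68×10^6 J m⁻² K⁻¹.
Angular frequency ω = 2π / T = 2π / 3.15×10^7 s = 1.99×10^-7 s⁻¹.
√((Cω)² + λ²) = √((0.334)² + 29.7²) = 29.7 W/(m²·K).
Amplitude A = F₀ / √((Cω)²+λ²) = 176 / 29.7 = 5.93 K.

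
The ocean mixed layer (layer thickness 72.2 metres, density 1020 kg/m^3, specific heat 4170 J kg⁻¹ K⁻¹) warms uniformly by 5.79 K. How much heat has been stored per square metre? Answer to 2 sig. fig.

Areal heat capacity C = ρ c_p D = 1020 × 4170 × 72.2 = 3.07×10^8 J/(m^2 K).
ΔQ = C ΔT = 3.07×10^8 × 5.79 = 1.78×10^9 J/m².

1.8×10^9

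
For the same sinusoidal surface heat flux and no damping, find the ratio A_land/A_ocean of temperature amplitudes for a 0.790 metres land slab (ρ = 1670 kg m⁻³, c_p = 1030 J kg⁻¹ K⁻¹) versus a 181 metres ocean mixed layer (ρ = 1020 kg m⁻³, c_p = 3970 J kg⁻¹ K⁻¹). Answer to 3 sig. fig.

539

C_ocean = 1020 × 3970 × 181 = 7.33×10^8 J/(m²·K).
C_land = 1670 × 1030 × 0.790 = 1.36×10^6 J/(m²·K).
Undamped amplitude ∝ 1/C, so A_land/A_ocean = C_ocean/C_land = 539.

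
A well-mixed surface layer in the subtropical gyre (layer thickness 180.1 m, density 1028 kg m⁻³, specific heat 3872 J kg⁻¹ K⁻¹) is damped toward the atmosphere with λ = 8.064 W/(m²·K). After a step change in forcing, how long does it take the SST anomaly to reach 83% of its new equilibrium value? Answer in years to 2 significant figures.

5.0 years

Areal heat capacity C = ρ c_p D = 1028 × 3872 × 180.1 = 7.17×10^8 J/(m^2 K).
τ = C / λ = 7.17×10^8 / 8.064 = 8.89×10^7 s.
Fraction reached: 1 − e^(−t/τ) = 0.83 ⇒ t = −τ ln(1 − 0.83) = τ × 1.77.
t = 1.58×10^8 s = 4.99 years.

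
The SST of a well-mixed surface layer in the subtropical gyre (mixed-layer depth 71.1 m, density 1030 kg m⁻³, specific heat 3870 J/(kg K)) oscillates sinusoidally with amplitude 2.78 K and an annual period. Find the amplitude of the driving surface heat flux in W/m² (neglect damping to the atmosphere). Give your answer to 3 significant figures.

157

Areal heat capacity C = ρ c_p D = 1030 × 3870 × 71.1 = 2.83×10^8 J/(m²·K).
ω = 2π / 3.15×10^7 s = 1.99×10^-7 s⁻¹.
Cω = 2.83×10^8 × 1.99×10^-7 = 56.5 W/(m²·K).
F₀ = A × Cω = 2.78 × 56.5 = 157 W/m².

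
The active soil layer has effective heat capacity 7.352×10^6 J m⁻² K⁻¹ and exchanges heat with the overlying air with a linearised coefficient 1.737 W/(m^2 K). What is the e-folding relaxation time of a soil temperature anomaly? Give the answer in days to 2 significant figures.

Areal heat capacity C = 7.352×10^6 J m⁻² K⁻¹ (given).
Relaxation time τ = C / λ = 7.35×10^6 / 1.737 = 4.23×10^6 s.
In days: 4.23×10^6 s / (86400 s/day) = 49.0 days.

49 days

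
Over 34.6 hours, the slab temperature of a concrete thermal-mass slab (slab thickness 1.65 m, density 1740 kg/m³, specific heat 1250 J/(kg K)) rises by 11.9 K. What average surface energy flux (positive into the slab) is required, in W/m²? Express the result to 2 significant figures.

340

Areal heat capacity C = ρ c_p D = 1740 × 1250 × 1.65 = 3.59×10^6 J/(m²·K).
Required heat per unit area: Q = C ΔT = 3.59×10^6 × 11.9 = 4.27×10^7 J/m².
Flux F = Q / Δt = 4.27×10^7 / 1.25×10^5 s = 343 W/m².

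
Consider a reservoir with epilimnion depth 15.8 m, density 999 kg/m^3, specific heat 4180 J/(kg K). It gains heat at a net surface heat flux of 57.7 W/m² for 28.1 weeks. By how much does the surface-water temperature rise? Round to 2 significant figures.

15 K

Areal heat capacity C = ρ c_p D = 999 × 4180 × 15.8 = 6.60×10^7 J/(m²·K).
Net heat input Q = F Δt = 57.7 × (28.1 weeks × 6.048×10^5 s/week) = 9.81×10^8 J/m².
ΔT = Q / C = 9.81×10^8 / 6.60×10^7 = 14.9 K.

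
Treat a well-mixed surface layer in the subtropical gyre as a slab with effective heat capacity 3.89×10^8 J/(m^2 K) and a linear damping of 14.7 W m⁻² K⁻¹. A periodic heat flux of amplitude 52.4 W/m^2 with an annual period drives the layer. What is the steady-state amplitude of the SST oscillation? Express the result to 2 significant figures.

0.66 K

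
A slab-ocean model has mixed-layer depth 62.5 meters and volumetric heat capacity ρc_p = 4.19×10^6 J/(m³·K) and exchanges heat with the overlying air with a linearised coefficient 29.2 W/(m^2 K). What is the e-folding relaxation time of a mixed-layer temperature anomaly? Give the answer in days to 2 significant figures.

Areal heat capacity C = ρc_p × D = 4.19×10^6 × 62.5 = 2.62×10^8 J m⁻² K⁻¹.
Relaxation time τ = C / λ = 2.62×10^8 / 29.2 = 8.97×10^6 s.
In days: 8.97×10^6 s / (86400 s/day) = 104 days.

100 days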